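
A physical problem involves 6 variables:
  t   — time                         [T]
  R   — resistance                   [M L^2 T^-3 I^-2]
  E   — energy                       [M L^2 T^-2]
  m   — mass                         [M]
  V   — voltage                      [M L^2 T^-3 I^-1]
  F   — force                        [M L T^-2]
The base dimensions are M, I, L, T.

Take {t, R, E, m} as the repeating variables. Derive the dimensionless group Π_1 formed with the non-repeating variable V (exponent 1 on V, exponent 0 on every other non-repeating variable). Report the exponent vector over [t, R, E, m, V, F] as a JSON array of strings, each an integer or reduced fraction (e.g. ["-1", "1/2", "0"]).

Dimensional matrix (M×I×L×T by t×R×E×m×V×F):
  M: [ 0  1  1  1  1  1]
  I: [ 0 -2  0  0 -1  0]
  L: [ 0  2  2  0  2  1]
  T: [ 1 -3 -2  0 -3 -2]
Row reduction gives pivot columns t,R,E,m; rank = 4
Pivot set = {t,R,E,m}, free = {V,F}
RREF:
  r0: [   1    0    0    0 -1/2   -1]
  r1: [   0    1    0    0  1/2    0]
  r2: [   0    0    1    0  1/2  1/2]
  r3: [   0    0    0    1    0  1/2]
Fix exponent of V at 1, F at 0; solve each RREF row for its pivot's exponent:
  r0: exp(t) + (-1/2)·1 = 0 ⇒ exp(t) = 1/2
  r1: exp(R) + (1/2)·1 = 0 ⇒ exp(R) = -1/2
  r2: exp(E) + (1/2)·1 = 0 ⇒ exp(E) = -1/2
  r3: exp(m) + (0)·1 = 0 ⇒ exp(m) = 0
Π_1 = t^(1/2) · R^(-1/2) · E^(-1/2) · V

["1/2", "-1/2", "-1/2", "0", "1", "0"]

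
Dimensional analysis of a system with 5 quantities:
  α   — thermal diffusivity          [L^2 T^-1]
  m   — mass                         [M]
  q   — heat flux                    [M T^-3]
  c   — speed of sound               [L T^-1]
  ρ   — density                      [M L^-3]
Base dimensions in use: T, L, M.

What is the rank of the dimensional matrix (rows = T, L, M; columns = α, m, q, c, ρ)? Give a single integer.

3

Exponent matrix [T,L,M] × [α,m,q,c,ρ]:
  T: [-1  0 -3 -1  0]
  L: [ 2  0  0  1 -3]
  M: [ 0  1  1  0  1]
Row reduction gives pivot columns α,m,q; rank = 3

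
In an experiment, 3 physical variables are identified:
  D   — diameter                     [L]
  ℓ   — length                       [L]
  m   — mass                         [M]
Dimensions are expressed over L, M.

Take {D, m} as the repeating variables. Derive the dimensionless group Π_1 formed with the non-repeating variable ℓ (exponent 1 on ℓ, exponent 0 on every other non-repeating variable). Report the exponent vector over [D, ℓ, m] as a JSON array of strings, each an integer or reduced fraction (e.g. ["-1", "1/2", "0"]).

Dimensional matrix (L×M by D×ℓ×m):
  L: [ 1  1  0]
  M: [ 0  0  1]
Echelon form has 2 nonzero rows (pivots: D,m)
Pivot set = {D,m}, free = {ℓ}
RREF:
  r0: [   1    1    0]
  r1: [   0    0    1]
Fix exponent of ℓ at 1; solve each RREF row for its pivot's exponent:
  r0: exp(D) + (1)·1 = 0 ⇒ exp(D) = -1
  r1: exp(m) + (0)·1 = 0 ⇒ exp(m) = 0
Π_1 = D^-1 · ℓ

["-1", "1", "0"]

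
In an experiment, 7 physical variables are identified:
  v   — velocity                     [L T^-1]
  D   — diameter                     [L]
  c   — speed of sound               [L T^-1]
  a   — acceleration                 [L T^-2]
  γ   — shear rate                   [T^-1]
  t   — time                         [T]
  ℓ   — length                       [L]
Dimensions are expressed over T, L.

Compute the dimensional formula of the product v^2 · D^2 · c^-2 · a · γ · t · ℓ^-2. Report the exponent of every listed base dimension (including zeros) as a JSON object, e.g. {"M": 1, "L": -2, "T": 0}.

{"T": -2, "L": 1}

Write exponents as rows T,L / cols v,D,c,a,γ,t,ℓ:
  T: [-1  0 -1 -2 -1  1  0]
  L: [ 1  1  1  1  0  0  1]
  [T]: (2)·-1+(2)·0+(-2)·-1+(1)·-2+(1)·-1+(1)·1+(-2)·0 = -2
  [L]: (2)·1+(2)·1+(-2)·1+(1)·1+(1)·0+(1)·0+(-2)·1 = 1
⇒ T^-2 L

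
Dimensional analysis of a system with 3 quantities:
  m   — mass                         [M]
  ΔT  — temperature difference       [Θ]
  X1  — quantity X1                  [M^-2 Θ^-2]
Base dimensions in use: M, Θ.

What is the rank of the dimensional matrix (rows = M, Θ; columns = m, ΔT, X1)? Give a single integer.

Dimensional matrix (M×Θ by m×ΔT×X1):
  M: [ 1  0 -2]
  Θ: [ 0  1 -2]
Row reduction gives pivot columns m,ΔT; rank = 2

2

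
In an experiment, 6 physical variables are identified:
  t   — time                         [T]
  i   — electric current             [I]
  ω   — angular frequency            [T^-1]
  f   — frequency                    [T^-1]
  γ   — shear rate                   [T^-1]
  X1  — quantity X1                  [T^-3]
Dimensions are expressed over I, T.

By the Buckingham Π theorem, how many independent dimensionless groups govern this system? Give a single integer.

Exponent matrix [I,T] × [t,i,ω,f,γ,X1]:
  I: [ 0  1  0  0  0  0]
  T: [ 1  0 -1 -1 -1 -3]
RREF → pivots at {t,i} ⇒ r = 2
Π count = n − r = 6 − 2 = 4

4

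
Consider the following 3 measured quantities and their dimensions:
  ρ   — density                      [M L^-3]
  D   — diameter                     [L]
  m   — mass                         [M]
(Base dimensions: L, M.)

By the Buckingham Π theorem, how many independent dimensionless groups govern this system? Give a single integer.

1

Write exponents as rows L,M / cols ρ,D,m:
  L: [-3  1  0]
  M: [ 1  0  1]
Row reduction gives pivot columns ρ,D; rank = 2
n=3, r=2 ⇒ 1 dimensionless group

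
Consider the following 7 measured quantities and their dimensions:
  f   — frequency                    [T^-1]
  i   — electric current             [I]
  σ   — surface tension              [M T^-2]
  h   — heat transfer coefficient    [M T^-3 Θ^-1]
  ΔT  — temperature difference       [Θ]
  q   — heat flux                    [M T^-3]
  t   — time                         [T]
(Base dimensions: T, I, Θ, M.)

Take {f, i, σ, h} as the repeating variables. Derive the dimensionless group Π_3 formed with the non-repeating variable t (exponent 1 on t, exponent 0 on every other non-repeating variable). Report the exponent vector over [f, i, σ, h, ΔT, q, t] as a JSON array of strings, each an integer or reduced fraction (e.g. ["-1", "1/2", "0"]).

Dimensional matrix (T×I×Θ×M by f×i×σ×h×ΔT×q×t):
  T: [-1  0 -2 -3  0 -3  1]
  I: [ 0  1  0  0  0  0  0]
  Θ: [ 0  0  0 -1  1  0  0]
  M: [ 0  0  1  1  0  1  0]
RREF → pivots at {f,i,σ,h} ⇒ r = 4
Pivot set = {f,i,σ,h}, free = {ΔT,q,t}
RREF:
  r0: [   1    0    0    0    1    1   -1]
  r1: [   0    1    0    0    0    0    0]
  r2: [   0    0    1    0    1    1    0]
  r3: [   0    0    0    1   -1    0    0]
Fix exponent of t at 1, ΔT at 0, q at 0; solve each RREF row for its pivot's exponent:
  r0: exp(f) + (-1)·1 = 0 ⇒ exp(f) = 1
  r1: exp(i) + (0)·1 = 0 ⇒ exp(i) = 0
  r2: exp(σ) + (0)·1 = 0 ⇒ exp(σ) = 0
  r3: exp(h) + (0)·1 = 0 ⇒ exp(h) = 0
Π_3 = f · t

["1", "0", "0", "0", "0", "0", "1"]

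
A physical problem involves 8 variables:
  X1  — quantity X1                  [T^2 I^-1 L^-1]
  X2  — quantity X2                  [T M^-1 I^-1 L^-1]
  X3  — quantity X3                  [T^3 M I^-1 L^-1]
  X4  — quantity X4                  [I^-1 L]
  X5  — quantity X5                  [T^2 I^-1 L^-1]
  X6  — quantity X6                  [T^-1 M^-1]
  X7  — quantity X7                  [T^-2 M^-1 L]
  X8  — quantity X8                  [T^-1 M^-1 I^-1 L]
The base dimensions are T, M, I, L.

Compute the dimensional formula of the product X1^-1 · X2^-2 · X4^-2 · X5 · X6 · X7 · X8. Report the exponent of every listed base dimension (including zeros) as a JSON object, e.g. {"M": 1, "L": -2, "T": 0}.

{"T": -6, "M": -1, "I": 3, "L": 2}

Write exponents as rows T,M,I,L / cols X1,X2,X3,X4,X5,X6,X7,X8:
  T: [ 2  1  3  0  2 -1 -2 -1]
  M: [ 0 -1  1  0  0 -1 -1 -1]
  I: [-1 -1 -1 -1 -1  0  0 -1]
  L: [-1 -1 -1  1 -1  0  1  1]
  [T]: (-1)·2+(-2)·1+(-2)·0+(1)·2+(1)·-1+(1)·-2+(1)·-1 = -6
  [M]: (-1)·0+(-2)·-1+(-2)·0+(1)·0+(1)·-1+(1)·-1+(1)·-1 = -1
  [I]: (-1)·-1+(-2)·-1+(-2)·-1+(1)·-1+(1)·0+(1)·0+(1)·-1 = 3
  [L]: (-1)·-1+(-2)·-1+(-2)·1+(1)·-1+(1)·0+(1)·1+(1)·1 = 2
⇒ T^-6 M^-1 I^3 L^2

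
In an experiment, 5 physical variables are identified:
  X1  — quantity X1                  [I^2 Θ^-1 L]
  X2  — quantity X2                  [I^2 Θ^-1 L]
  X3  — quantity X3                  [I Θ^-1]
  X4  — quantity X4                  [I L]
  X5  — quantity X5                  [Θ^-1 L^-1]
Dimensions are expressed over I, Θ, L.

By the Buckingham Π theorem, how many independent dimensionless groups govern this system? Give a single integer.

Exponent matrix [I,Θ,L] × [X1,X2,X3,X4,X5]:
  I: [ 2  2  1  1  0]
  Θ: [-1 -1 -1  0 -1]
  L: [ 1  1  0  1 -1]
Echelon form has 2 nonzero rows (pivots: X1,X3)
5 vars − rank 2 = 3 Π groups

3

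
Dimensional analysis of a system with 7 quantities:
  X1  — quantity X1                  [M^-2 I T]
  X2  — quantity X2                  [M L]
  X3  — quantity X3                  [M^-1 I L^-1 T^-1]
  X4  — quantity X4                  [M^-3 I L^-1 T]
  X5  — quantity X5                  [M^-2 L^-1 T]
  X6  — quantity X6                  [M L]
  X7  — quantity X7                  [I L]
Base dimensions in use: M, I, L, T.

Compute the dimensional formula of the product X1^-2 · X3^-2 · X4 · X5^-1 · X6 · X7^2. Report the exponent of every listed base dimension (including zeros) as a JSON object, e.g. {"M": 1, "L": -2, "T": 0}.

{"M": 6, "I": -1, "L": 5, "T": 0}

Write exponents as rows M,I,L,T / cols X1,X2,X3,X4,X5,X6,X7:
  M: [-2  1 -1 -3 -2  1  0]
  I: [ 1  0  1  1  0  0  1]
  L: [ 0  1 -1 -1 -1  1  1]
  T: [ 1  0 -1  1  1  0  0]
  [M]: (-2)·-2+(-2)·-1+(1)·-3+(-1)·-2+(1)·1+(2)·0 = 6
  [I]: (-2)·1+(-2)·1+(1)·1+(-1)·0+(1)·0+(2)·1 = -1
  [L]: (-2)·0+(-2)·-1+(1)·-1+(-1)·-1+(1)·1+(2)·1 = 5
  [T]: (-2)·1+(-2)·-1+(1)·1+(-1)·1+(1)·0+(2)·0 = 0
⇒ M^6 I^-1 L^5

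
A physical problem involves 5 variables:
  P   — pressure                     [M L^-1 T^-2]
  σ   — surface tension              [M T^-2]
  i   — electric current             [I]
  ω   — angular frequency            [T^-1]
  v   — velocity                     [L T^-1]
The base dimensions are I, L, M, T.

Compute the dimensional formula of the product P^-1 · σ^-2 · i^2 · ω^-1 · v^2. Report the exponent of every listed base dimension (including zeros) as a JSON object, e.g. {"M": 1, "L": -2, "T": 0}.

Dimensional matrix (I×L×M×T by P×σ×i×ω×v):
  I: [ 0  0  1  0  0]
  L: [-1  0  0  0  1]
  M: [ 1  1  0  0  0]
  T: [-2 -2  0 -1 -1]
  [I]: (-1)·0+(-2)·0+(2)·1+(-1)·0+(2)·0 = 2
  [L]: (-1)·-1+(-2)·0+(2)·0+(-1)·0+(2)·1 = 3
  [M]: (-1)·1+(-2)·1+(2)·0+(-1)·0+(2)·0 = -3
  [T]: (-1)·-2+(-2)·-2+(2)·0+(-1)·-1+(2)·-1 = 5
⇒ I^2 L^3 M^-3 T^5

{"I": 2, "L": 3, "M": -3, "T": 5}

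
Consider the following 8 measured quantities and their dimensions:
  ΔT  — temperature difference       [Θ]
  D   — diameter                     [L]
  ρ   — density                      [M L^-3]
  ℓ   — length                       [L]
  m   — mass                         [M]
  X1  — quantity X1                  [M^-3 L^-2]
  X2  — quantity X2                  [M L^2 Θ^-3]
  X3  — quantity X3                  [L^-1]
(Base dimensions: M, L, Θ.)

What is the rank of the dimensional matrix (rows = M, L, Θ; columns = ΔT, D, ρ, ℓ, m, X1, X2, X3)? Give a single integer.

3

Write exponents as rows M,L,Θ / cols ΔT,D,ρ,ℓ,m,X1,X2,X3:
  M: [ 0  0  1  0  1 -3  1  0]
  L: [ 0  1 -3  1  0 -2  2 -1]
  Θ: [ 1  0  0  0  0  0 -3  0]
Echelon form has 3 nonzero rows (pivots: ΔT,D,ρ)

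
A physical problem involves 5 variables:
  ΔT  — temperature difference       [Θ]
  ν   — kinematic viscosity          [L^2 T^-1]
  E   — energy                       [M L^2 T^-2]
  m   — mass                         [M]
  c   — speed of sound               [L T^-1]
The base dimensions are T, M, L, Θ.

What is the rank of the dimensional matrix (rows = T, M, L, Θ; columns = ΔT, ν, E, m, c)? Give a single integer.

4

Exponent matrix [T,M,L,Θ] × [ΔT,ν,E,m,c]:
  T: [ 0 -1 -2  0 -1]
  M: [ 0  0  1  1  0]
  L: [ 0  2  2  0  1]
  Θ: [ 1  0  0  0  0]
Row reduction gives pivot columns ΔT,ν,E,m; rank = 4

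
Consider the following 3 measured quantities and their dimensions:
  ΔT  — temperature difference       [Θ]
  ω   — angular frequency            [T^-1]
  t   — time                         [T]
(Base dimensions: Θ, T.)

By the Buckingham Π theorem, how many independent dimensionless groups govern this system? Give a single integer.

Write exponents as rows Θ,T / cols ΔT,ω,t:
  Θ: [ 1  0  0]
  T: [ 0 -1  1]
RREF → pivots at {ΔT,ω} ⇒ r = 2
Π count = n − r = 3 − 2 = 1

1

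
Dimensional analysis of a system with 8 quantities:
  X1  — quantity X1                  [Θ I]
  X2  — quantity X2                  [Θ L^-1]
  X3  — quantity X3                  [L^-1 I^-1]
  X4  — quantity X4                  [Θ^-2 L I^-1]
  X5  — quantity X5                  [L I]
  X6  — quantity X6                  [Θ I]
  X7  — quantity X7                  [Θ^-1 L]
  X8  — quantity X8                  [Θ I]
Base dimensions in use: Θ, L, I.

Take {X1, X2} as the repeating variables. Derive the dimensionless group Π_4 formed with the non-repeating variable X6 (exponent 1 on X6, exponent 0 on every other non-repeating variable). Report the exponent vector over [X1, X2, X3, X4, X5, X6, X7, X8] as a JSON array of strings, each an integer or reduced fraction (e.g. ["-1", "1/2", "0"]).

Exponent matrix [Θ,L,I] × [X1,X2,X3,X4,X5,X6,X7,X8]:
  Θ: [ 1  1  0 -2  0  1 -1  1]
  L: [ 0 -1 -1  1  1  0  1  0]
  I: [ 1  0 -1 -1  1  1  0  1]
RREF → pivots at {X1,X2} ⇒ r = 2
Repeat: X1,X2; free: X3,X4,X5,X6,X7,X8
RREF:
  r0: [   1    0   -1   -1    1    1    0    1]
  r1: [   0    1    1   -1   -1    0   -1    0]
  r2: [   0    0    0    0    0    0    0    0]
Fix exponent of X6 at 1, X3 at 0, X4 at 0, X5 at 0, X7 at 0, X8 at 0; solve each RREF row for its pivot's exponent:
  r0: exp(X1) + (1)·1 = 0 ⇒ exp(X1) = -1
  r1: exp(X2) + (0)·1 = 0 ⇒ exp(X2) = 0
Π_4 = X1^-1 · X6

["-1", "0", "0", "0", "0", "1", "0", "0"]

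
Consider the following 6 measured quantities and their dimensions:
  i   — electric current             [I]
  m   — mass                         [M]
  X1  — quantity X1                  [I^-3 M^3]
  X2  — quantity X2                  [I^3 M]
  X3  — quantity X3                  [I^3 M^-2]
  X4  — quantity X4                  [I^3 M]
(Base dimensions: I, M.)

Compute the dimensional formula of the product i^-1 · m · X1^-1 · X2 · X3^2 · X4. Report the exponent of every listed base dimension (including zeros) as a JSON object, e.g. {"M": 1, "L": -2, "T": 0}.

{"I": 14, "M": -4}

Write exponents as rows I,M / cols i,m,X1,X2,X3,X4:
  I: [ 1  0 -3  3  3  3]
  M: [ 0  1  3  1 -2  1]
  [I]: (-1)·1+(1)·0+(-1)·-3+(1)·3+(2)·3+(1)·3 = 14
  [M]: (-1)·0+(1)·1+(-1)·3+(1)·1+(2)·-2+(1)·1 = -4
⇒ I^14 M^-4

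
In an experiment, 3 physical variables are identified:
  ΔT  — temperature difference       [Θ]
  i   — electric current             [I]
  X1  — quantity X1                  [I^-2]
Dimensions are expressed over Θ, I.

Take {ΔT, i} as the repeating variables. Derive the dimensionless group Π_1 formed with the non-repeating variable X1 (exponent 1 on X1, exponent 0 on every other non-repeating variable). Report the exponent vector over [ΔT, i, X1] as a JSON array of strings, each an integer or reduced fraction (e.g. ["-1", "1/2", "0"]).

Exponent matrix [Θ,I] × [ΔT,i,X1]:
  Θ: [ 1  0  0]
  I: [ 0  1 -2]
RREF → pivots at {ΔT,i} ⇒ r = 2
Pivot set = {ΔT,i}, free = {X1}
RREF:
  r0: [   1    0    0]
  r1: [   0    1   -2]
Fix exponent of X1 at 1; solve each RREF row for its pivot's exponent:
  r0: exp(ΔT) + (0)·1 = 0 ⇒ exp(ΔT) = 0
  r1: exp(i) + (-2)·1 = 0 ⇒ exp(i) = 2
Π_1 = i^2 · X1

["0", "2", "1"]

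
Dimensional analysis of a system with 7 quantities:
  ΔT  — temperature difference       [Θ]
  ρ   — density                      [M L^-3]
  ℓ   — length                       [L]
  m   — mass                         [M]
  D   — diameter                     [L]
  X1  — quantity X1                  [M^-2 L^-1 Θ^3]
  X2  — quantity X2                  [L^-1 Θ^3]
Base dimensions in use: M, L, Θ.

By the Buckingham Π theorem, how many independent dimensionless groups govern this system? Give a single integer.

Write exponents as rows M,L,Θ / cols ΔT,ρ,ℓ,m,D,X1,X2:
  M: [ 0  1  0  1  0 -2  0]
  L: [ 0 -3  1  0  1 -1 -1]
  Θ: [ 1  0  0  0  0  3  3]
RREF → pivots at {ΔT,ρ,ℓ} ⇒ r = 3
n=7, r=3 ⇒ 4 dimensionless groups

4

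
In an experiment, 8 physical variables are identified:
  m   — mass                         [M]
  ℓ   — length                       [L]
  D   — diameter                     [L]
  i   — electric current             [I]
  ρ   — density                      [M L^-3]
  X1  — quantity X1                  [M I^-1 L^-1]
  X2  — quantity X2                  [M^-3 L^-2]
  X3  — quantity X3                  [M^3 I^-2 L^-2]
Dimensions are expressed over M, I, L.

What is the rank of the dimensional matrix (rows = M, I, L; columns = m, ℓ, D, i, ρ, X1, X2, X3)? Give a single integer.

Write exponents as rows M,I,L / cols m,ℓ,D,i,ρ,X1,X2,X3:
  M: [ 1  0  0  0  1  1 -3  3]
  I: [ 0  0  0  1  0 -1  0 -2]
  L: [ 0  1  1  0 -3 -1 -2 -2]
Echelon form has 3 nonzero rows (pivots: m,ℓ,i)

3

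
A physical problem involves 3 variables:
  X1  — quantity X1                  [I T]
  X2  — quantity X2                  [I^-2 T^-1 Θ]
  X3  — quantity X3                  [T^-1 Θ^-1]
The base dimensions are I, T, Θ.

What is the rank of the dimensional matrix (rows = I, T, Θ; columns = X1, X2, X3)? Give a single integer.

2

Write exponents as rows I,T,Θ / cols X1,X2,X3:
  I: [ 1 -2  0]
  T: [ 1 -1 -1]
  Θ: [ 0  1 -1]
Echelon form has 2 nonzero rows (pivots: X1,X2)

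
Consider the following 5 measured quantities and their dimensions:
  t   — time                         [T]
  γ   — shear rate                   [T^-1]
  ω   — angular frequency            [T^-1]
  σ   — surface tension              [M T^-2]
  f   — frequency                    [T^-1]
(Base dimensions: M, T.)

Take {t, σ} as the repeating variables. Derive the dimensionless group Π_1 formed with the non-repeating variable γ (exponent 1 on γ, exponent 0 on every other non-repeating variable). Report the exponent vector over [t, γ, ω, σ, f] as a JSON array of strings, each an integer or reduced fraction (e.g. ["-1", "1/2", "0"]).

Write exponents as rows M,T / cols t,γ,ω,σ,f:
  M: [ 0  0  0  1  0]
  T: [ 1 -1 -1 -2 -1]
Row reduction gives pivot columns t,σ; rank = 2
Pivot set = {t,σ}, free = {γ,ω,f}
RREF:
  r0: [   1   -1   -1    0   -1]
  r1: [   0    0    0    1    0]
Fix exponent of γ at 1, ω at 0, f at 0; solve each RREF row for its pivot's exponent:
  r0: exp(t) + (-1)·1 = 0 ⇒ exp(t) = 1
  r1: exp(σ) + (0)·1 = 0 ⇒ exp(σ) = 0
Π_1 = t · γ

["1", "1", "0", "0", "0"]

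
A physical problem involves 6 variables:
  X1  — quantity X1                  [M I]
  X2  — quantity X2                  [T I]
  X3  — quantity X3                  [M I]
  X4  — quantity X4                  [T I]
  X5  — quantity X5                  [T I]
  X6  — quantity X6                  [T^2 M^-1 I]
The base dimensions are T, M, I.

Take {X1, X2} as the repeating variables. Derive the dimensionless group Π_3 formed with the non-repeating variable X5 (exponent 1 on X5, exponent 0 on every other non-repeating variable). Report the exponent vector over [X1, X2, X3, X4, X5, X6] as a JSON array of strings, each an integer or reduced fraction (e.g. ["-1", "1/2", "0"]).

["0", "-1", "0", "0", "1", "0"]

Exponent matrix [T,M,I] × [X1,X2,X3,X4,X5,X6]:
  T: [ 0  1  0  1  1  2]
  M: [ 1  0  1  0  0 -1]
  I: [ 1  1  1  1  1  1]
Echelon form has 2 nonzero rows (pivots: X1,X2)
Repeat: X1,X2; free: X3,X4,X5,X6
RREF:
  r0: [   1    0    1    0    0   -1]
  r1: [   0    1    0    1    1    2]
  r2: [   0    0    0    0    0    0]
Fix exponent of X5 at 1, X3 at 0, X4 at 0, X6 at 0; solve each RREF row for its pivot's exponent:
  r0: exp(X1) + (0)·1 = 0 ⇒ exp(X1) = 0
  r1: exp(X2) + (1)·1 = 0 ⇒ exp(X2) = -1
Π_3 = X2^-1 · X5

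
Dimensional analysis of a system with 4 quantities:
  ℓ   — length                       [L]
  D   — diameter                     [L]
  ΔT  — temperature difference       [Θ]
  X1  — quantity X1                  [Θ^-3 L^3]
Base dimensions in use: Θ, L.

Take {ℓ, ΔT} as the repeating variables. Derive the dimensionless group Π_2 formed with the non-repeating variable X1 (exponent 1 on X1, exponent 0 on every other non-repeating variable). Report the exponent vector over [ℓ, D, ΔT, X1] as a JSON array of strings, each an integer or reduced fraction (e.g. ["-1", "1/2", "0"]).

Write exponents as rows Θ,L / cols ℓ,D,ΔT,X1:
  Θ: [ 0  0  1 -3]
  L: [ 1  1  0  3]
Row reduction gives pivot columns ℓ,ΔT; rank = 2
Repeat: ℓ,ΔT; free: D,X1
RREF:
  r0: [   1    1    0    3]
  r1: [   0    0    1   -3]
Fix exponent of X1 at 1, D at 0; solve each RREF row for its pivot's exponent:
  r0: exp(ℓ) + (3)·1 = 0 ⇒ exp(ℓ) = -3
  r1: exp(ΔT) + (-3)·1 = 0 ⇒ exp(ΔT) = 3
Π_2 = ℓ^-3 · ΔT^3 · X1

["-3", "0", "3", "1"]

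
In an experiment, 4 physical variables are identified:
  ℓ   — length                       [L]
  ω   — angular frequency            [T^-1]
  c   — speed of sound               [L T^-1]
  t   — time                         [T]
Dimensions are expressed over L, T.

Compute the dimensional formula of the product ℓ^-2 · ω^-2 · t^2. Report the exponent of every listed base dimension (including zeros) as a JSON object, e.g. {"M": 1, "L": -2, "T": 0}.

{"L": -2, "T": 4}

Exponent matrix [L,T] × [ℓ,ω,c,t]:
  L: [ 1  0  1  0]
  T: [ 0 -1 -1  1]
  [L]: (-2)·1+(-2)·0+(2)·0 = -2
  [T]: (-2)·0+(-2)·-1+(2)·1 = 4
⇒ L^-2 T^4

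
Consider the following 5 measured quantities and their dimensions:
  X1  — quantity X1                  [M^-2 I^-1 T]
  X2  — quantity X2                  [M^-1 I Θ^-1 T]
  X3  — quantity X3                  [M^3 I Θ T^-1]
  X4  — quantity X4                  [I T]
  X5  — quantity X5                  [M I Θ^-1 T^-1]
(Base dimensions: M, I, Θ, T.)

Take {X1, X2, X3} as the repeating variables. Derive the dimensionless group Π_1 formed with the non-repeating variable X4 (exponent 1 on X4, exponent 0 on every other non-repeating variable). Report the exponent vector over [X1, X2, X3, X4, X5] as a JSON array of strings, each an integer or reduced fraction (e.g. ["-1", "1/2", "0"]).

Exponent matrix [M,I,Θ,T] × [X1,X2,X3,X4,X5]:
  M: [-2 -1  3  0  1]
  I: [-1  1  1  1  1]
  Θ: [ 0 -1  1  0 -1]
  T: [ 1  1 -1  1 -1]
RREF → pivots at {X1,X2,X3} ⇒ r = 3
Repeat: X1,X2,X3; free: X4,X5
RREF:
  r0: [   1    0    0    1   -2]
  r1: [   0    1    0    1    0]
  r2: [   0    0    1    1   -1]
  r3: [   0    0    0    0    0]
Fix exponent of X4 at 1, X5 at 0; solve each RREF row for its pivot's exponent:
  r0: exp(X1) + (1)·1 = 0 ⇒ exp(X1) = -1
  r1: exp(X2) + (1)·1 = 0 ⇒ exp(X2) = -1
  r2: exp(X3) + (1)·1 = 0 ⇒ exp(X3) = -1
Π_1 = X1^-1 · X2^-1 · X3^-1 · X4

["-1", "-1", "-1", "1", "0"]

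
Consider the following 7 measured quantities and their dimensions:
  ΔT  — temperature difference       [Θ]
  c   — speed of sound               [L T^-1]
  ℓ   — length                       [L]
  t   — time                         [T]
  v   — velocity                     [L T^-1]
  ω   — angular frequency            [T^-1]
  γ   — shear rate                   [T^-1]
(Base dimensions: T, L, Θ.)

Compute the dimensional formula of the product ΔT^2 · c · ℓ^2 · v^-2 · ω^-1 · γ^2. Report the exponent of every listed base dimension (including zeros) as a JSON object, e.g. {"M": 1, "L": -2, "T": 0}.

{"T": 0, "L": 1, "Θ": 2}

Exponent matrix [T,L,Θ] × [ΔT,c,ℓ,t,v,ω,γ]:
  T: [ 0 -1  0  1 -1 -1 -1]
  L: [ 0  1  1  0  1  0  0]
  Θ: [ 1  0  0  0  0  0  0]
  [T]: (2)·0+(1)·-1+(2)·0+(-2)·-1+(-1)·-1+(2)·-1 = 0
  [L]: (2)·0+(1)·1+(2)·1+(-2)·1+(-1)·0+(2)·0 = 1
  [Θ]: (2)·1+(1)·0+(2)·0+(-2)·0+(-1)·0+(2)·0 = 2
⇒ L Θ^2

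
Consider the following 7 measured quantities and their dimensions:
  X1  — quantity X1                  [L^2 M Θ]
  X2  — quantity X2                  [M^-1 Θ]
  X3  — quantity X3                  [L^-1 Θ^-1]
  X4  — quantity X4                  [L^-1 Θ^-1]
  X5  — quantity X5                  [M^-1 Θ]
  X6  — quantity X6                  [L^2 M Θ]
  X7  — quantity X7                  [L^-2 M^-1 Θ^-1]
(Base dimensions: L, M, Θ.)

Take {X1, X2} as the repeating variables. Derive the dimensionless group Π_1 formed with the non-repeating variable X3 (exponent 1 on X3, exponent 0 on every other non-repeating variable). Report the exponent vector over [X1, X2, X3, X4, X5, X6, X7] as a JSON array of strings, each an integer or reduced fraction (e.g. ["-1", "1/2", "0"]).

["1/2", "1/2", "1", "0", "0", "0", "0"]

Write exponents as rows L,M,Θ / cols X1,X2,X3,X4,X5,X6,X7:
  L: [ 2  0 -1 -1  0  2 -2]
  M: [ 1 -1  0  0 -1  1 -1]
  Θ: [ 1  1 -1 -1  1  1 -1]
RREF → pivots at {X1,X2} ⇒ r = 2
Pivot set = {X1,X2}, free = {X3,X4,X5,X6,X7}
RREF:
  r0: [   1    0 -1/2 -1/2    0    1   -1]
  r1: [   0    1 -1/2 -1/2    1    0    0]
  r2: [   0    0    0    0    0    0    0]
Fix exponent of X3 at 1, X4 at 0, X5 at 0, X6 at 0, X7 at 0; solve each RREF row for its pivot's exponent:
  r0: exp(X1) + (-1/2)·1 = 0 ⇒ exp(X1) = 1/2
  r1: exp(X2) + (-1/2)·1 = 0 ⇒ exp(X2) = 1/2
Π_1 = X1^(1/2) · X2^(1/2) · X3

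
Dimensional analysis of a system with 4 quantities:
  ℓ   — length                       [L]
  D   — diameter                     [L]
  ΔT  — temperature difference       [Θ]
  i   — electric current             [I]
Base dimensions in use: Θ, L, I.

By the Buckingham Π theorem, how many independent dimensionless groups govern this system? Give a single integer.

1

Write exponents as rows Θ,L,I / cols ℓ,D,ΔT,i:
  Θ: [ 0  0  1  0]
  L: [ 1  1  0  0]
  I: [ 0  0  0  1]
Row reduction gives pivot columns ℓ,ΔT,i; rank = 3
4 vars − rank 3 = 1 Π group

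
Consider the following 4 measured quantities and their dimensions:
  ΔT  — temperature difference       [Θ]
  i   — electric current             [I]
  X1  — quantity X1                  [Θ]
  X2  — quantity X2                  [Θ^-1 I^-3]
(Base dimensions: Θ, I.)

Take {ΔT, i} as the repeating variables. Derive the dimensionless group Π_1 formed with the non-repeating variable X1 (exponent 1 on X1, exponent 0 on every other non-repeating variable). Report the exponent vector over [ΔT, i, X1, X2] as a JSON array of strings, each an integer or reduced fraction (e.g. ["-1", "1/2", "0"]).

Dimensional matrix (Θ×I by ΔT×i×X1×X2):
  Θ: [ 1  0  1 -1]
  I: [ 0  1  0 -3]
RREF → pivots at {ΔT,i} ⇒ r = 2
Repeat: ΔT,i; free: X1,X2
RREF:
  r0: [   1    0    1   -1]
  r1: [   0    1    0   -3]
Fix exponent of X1 at 1, X2 at 0; solve each RREF row for its pivot's exponent:
  r0: exp(ΔT) + (1)·1 = 0 ⇒ exp(ΔT) = -1
  r1: exp(i) + (0)·1 = 0 ⇒ exp(i) = 0
Π_1 = ΔT^-1 · X1

["-1", "0", "1", "0"]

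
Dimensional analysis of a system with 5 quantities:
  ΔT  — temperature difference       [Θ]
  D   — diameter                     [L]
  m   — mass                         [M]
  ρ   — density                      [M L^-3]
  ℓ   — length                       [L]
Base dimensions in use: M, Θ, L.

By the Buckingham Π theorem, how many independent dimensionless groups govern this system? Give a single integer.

Write exponents as rows M,Θ,L / cols ΔT,D,m,ρ,ℓ:
  M: [ 0  0  1  1  0]
  Θ: [ 1  0  0  0  0]
  L: [ 0  1  0 -3  1]
Row reduction gives pivot columns ΔT,D,m; rank = 3
Π count = n − r = 5 − 3 = 2

2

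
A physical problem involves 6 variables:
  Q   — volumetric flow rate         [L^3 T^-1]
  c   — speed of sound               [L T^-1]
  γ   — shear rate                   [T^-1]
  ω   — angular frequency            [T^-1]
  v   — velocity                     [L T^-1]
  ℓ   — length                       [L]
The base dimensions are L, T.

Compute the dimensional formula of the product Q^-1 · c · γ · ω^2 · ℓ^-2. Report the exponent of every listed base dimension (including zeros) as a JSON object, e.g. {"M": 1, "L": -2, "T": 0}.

Write exponents as rows L,T / cols Q,c,γ,ω,v,ℓ:
  L: [ 3  1  0  0  1  1]
  T: [-1 -1 -1 -1 -1  0]
  [L]: (-1)·3+(1)·1+(1)·0+(2)·0+(-2)·1 = -4
  [T]: (-1)·-1+(1)·-1+(1)·-1+(2)·-1+(-2)·0 = -3
⇒ L^-4 T^-3

{"L": -4, "T": -3}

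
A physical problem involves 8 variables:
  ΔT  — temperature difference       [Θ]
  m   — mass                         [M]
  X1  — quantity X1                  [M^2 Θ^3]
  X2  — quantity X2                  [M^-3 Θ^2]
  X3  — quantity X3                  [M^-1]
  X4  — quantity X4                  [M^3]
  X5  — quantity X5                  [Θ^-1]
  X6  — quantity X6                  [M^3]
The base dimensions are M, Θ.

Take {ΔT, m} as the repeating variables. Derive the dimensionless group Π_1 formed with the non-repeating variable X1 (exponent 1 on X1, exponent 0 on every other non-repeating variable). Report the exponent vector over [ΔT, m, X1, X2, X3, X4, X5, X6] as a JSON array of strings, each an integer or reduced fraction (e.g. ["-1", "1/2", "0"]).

["-3", "-2", "1", "0", "0", "0", "0", "0"]

Exponent matrix [M,Θ] × [ΔT,m,X1,X2,X3,X4,X5,X6]:
  M: [ 0  1  2 -3 -1  3  0  3]
  Θ: [ 1  0  3  2  0  0 -1  0]
RREF → pivots at {ΔT,m} ⇒ r = 2
Pivot set = {ΔT,m}, free = {X1,X2,X3,X4,X5,X6}
RREF:
  r0: [   1    0    3    2    0    0   -1    0]
  r1: [   0    1    2   -3   -1    3    0    3]
Fix exponent of X1 at 1, X2 at 0, X3 at 0, X4 at 0, X5 at 0, X6 at 0; solve each RREF row for its pivot's exponent:
  r0: exp(ΔT) + (3)·1 = 0 ⇒ exp(ΔT) = -3
  r1: exp(m) + (2)·1 = 0 ⇒ exp(m) = -2
Π_1 = ΔT^-3 · m^-2 · X1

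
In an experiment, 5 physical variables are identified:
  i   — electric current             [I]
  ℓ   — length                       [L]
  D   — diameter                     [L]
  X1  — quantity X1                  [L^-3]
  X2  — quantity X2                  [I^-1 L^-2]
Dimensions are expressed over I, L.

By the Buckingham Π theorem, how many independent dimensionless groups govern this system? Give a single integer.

3

Dimensional matrix (I×L by i×ℓ×D×X1×X2):
  I: [ 1  0  0  0 -1]
  L: [ 0  1  1 -3 -2]
Row reduction gives pivot columns i,ℓ; rank = 2
n=5, r=2 ⇒ 3 dimensionless groups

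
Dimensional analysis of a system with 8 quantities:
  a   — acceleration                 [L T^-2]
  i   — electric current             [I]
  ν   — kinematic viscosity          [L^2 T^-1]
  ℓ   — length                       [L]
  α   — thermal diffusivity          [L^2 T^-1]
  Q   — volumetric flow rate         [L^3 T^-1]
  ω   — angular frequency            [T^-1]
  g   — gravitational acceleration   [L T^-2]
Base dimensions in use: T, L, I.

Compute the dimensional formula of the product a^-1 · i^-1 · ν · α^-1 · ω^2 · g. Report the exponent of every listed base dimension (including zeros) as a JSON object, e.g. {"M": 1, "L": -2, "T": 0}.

Dimensional matrix (T×L×I by a×i×ν×ℓ×α×Q×ω×g):
  T: [-2  0 -1  0 -1 -1 -1 -2]
  L: [ 1  0  2  1  2  3  0  1]
  I: [ 0  1  0  0  0  0  0  0]
  [T]: (-1)·-2+(-1)·0+(1)·-1+(-1)·-1+(2)·-1+(1)·-2 = -2
  [L]: (-1)·1+(-1)·0+(1)·2+(-1)·2+(2)·0+(1)·1 = 0
  [I]: (-1)·0+(-1)·1+(1)·0+(-1)·0+(2)·0+(1)·0 = -1
⇒ T^-2 I^-1

{"T": -2, "L": 0, "I": -1}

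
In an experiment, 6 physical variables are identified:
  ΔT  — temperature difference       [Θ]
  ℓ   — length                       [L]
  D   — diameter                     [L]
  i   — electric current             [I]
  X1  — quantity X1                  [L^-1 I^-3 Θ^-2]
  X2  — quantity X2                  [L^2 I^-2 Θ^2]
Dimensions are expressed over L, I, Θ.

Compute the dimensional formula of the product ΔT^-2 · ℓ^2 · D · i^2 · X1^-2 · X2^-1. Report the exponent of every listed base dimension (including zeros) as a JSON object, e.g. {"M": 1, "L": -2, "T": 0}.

{"L": 3, "I": 10, "Θ": 0}

Write exponents as rows L,I,Θ / cols ΔT,ℓ,D,i,X1,X2:
  L: [ 0  1  1  0 -1  2]
  I: [ 0  0  0  1 -3 -2]
  Θ: [ 1  0  0  0 -2  2]
  [L]: (-2)·0+(2)·1+(1)·1+(2)·0+(-2)·-1+(-1)·2 = 3
  [I]: (-2)·0+(2)·0+(1)·0+(2)·1+(-2)·-3+(-1)·-2 = 10
  [Θ]: (-2)·1+(2)·0+(1)·0+(2)·0+(-2)·-2+(-1)·2 = 0
⇒ L^3 I^10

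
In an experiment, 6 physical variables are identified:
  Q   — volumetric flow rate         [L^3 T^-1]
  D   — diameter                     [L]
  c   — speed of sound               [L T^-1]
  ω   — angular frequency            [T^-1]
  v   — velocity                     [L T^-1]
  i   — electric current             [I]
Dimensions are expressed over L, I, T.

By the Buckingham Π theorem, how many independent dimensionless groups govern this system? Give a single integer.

Write exponents as rows L,I,T / cols Q,D,c,ω,v,i:
  L: [ 3  1  1  0  1  0]
  I: [ 0  0  0  0  0  1]
  T: [-1  0 -1 -1 -1  0]
Echelon form has 3 nonzero rows (pivots: Q,D,i)
Π count = n − r = 6 − 3 = 3

3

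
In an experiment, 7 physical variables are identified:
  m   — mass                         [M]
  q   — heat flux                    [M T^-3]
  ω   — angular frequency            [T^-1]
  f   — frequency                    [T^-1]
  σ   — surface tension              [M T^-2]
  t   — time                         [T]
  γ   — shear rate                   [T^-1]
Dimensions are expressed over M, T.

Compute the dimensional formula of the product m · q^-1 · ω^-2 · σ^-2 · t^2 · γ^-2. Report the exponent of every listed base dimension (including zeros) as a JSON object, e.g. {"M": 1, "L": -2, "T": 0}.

Dimensional matrix (M×T by m×q×ω×f×σ×t×γ):
  M: [ 1  1  0  0  1  0  0]
  T: [ 0 -3 -1 -1 -2  1 -1]
  [M]: (1)·1+(-1)·1+(-2)·0+(-2)·1+(2)·0+(-2)·0 = -2
  [T]: (1)·0+(-1)·-3+(-2)·-1+(-2)·-2+(2)·1+(-2)·-1 = 13
⇒ M^-2 T^13

{"M": -2, "T": 13}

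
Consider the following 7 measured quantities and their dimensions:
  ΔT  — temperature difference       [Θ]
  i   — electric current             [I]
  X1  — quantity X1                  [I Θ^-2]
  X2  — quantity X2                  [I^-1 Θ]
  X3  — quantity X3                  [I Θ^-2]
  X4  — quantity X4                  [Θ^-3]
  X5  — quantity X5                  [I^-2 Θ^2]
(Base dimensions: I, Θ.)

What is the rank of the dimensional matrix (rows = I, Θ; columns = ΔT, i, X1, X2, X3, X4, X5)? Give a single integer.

Dimensional matrix (I×Θ by ΔT×i×X1×X2×X3×X4×X5):
  I: [ 0  1  1 -1  1  0 -2]
  Θ: [ 1  0 -2  1 -2 -3  2]
Echelon form has 2 nonzero rows (pivots: ΔT,i)

2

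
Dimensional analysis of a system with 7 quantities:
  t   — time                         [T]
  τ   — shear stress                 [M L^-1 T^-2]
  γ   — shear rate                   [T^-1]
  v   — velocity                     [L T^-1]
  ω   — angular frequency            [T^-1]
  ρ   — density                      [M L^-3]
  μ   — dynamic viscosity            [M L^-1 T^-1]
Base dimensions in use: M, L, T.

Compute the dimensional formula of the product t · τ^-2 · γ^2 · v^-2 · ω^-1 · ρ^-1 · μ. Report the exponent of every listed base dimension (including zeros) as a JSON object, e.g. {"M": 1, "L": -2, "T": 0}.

{"M": -2, "L": 2, "T": 5}

Write exponents as rows M,L,T / cols t,τ,γ,v,ω,ρ,μ:
  M: [ 0  1  0  0  0  1  1]
  L: [ 0 -1  0  1  0 -3 -1]
  T: [ 1 -2 -1 -1 -1  0 -1]
  [M]: (1)·0+(-2)·1+(2)·0+(-2)·0+(-1)·0+(-1)·1+(1)·1 = -2
  [L]: (1)·0+(-2)·-1+(2)·0+(-2)·1+(-1)·0+(-1)·-3+(1)·-1 = 2
  [T]: (1)·1+(-2)·-2+(2)·-1+(-2)·-1+(-1)·-1+(-1)·0+(1)·-1 = 5
⇒ M^-2 L^2 T^5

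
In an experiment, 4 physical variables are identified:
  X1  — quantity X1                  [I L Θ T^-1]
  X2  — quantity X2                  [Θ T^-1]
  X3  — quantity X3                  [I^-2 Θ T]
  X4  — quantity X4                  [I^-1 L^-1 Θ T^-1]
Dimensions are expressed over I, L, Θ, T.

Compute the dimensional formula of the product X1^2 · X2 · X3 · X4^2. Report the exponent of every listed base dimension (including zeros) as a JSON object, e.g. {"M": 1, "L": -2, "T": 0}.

{"I": -2, "L": 0, "Θ": 6, "T": -4}

Dimensional matrix (I×L×Θ×T by X1×X2×X3×X4):
  I: [ 1  0 -2 -1]
  L: [ 1  0  0 -1]
  Θ: [ 1  1  1  1]
  T: [-1 -1  1 -1]
  [I]: (2)·1+(1)·0+(1)·-2+(2)·-1 = -2
  [L]: (2)·1+(1)·0+(1)·0+(2)·-1 = 0
  [Θ]: (2)·1+(1)·1+(1)·1+(2)·1 = 6
  [T]: (2)·-1+(1)·-1+(1)·1+(2)·-1 = -4
⇒ I^-2 Θ^6 T^-4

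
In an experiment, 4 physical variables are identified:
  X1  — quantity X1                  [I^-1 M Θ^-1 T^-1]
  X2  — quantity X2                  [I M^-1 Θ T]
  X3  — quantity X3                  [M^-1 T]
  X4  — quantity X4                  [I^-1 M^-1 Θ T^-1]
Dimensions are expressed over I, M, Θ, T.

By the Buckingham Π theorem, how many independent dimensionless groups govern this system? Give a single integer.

Exponent matrix [I,M,Θ,T] × [X1,X2,X3,X4]:
  I: [-1  1  0 -1]
  M: [ 1 -1 -1 -1]
  Θ: [-1  1  0  1]
  T: [-1  1  1 -1]
Row reduction gives pivot columns X1,X3,X4; rank = 3
4 vars − rank 3 = 1 Π group

1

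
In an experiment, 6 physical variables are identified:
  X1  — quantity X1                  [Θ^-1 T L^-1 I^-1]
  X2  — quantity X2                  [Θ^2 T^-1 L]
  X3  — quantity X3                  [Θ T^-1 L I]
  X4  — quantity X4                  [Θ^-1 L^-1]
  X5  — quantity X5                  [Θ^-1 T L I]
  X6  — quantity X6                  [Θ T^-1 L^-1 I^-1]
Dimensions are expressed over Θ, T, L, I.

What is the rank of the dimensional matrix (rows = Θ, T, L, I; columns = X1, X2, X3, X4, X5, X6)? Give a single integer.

3

Exponent matrix [Θ,T,L,I] × [X1,X2,X3,X4,X5,X6]:
  Θ: [-1  2  1 -1 -1  1]
  T: [ 1 -1 -1  0  1 -1]
  L: [-1  1  1 -1  1 -1]
  I: [-1  0  1  0  1 -1]
Row reduction gives pivot columns X1,X2,X4; rank = 3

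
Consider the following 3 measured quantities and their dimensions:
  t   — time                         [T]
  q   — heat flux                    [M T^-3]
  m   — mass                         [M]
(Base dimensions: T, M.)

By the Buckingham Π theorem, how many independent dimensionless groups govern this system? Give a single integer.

Dimensional matrix (T×M by t×q×m):
  T: [ 1 -3  0]
  M: [ 0  1  1]
RREF → pivots at {t,q} ⇒ r = 2
3 vars − rank 2 = 1 Π group

1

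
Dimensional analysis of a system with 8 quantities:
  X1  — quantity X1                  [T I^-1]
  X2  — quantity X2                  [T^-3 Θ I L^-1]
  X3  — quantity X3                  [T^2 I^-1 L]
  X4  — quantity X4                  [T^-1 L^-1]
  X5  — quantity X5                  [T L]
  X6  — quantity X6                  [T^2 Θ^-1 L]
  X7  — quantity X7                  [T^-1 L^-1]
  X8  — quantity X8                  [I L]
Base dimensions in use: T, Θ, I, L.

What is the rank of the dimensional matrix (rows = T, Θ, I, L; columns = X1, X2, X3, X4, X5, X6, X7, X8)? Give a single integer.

3

Write exponents as rows T,Θ,I,L / cols X1,X2,X3,X4,X5,X6,X7,X8:
  T: [ 1 -3  2 -1  1  2 -1  0]
  Θ: [ 0  1  0  0  0 -1  0  0]
  I: [-1  1 -1  0  0  0  0  1]
  L: [ 0 -1  1 -1  1  1 -1  1]
Echelon form has 3 nonzero rows (pivots: X1,X2,X3)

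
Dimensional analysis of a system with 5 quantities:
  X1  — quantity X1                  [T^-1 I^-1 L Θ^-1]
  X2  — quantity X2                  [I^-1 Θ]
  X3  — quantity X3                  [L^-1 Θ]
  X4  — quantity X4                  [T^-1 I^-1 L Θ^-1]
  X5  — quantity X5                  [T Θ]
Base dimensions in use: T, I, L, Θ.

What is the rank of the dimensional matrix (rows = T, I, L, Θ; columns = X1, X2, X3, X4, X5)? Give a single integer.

Dimensional matrix (T×I×L×Θ by X1×X2×X3×X4×X5):
  T: [-1  0  0 -1  1]
  I: [-1 -1  0 -1  0]
  L: [ 1  0 -1  1  0]
  Θ: [-1  1  1 -1  1]
RREF → pivots at {X1,X2,X3} ⇒ r = 3

3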